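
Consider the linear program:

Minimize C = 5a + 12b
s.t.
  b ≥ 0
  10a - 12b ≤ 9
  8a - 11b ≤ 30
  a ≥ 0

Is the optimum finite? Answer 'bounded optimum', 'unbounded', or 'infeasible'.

bounded optimum

Extreme points and C = 5a + 12b:
  (9/10, 0) → C = 9/2
  (0, 0) → C = 0
The feasible region has finitely many vertices and no improving ray; the minimum is 0 at (0, 0).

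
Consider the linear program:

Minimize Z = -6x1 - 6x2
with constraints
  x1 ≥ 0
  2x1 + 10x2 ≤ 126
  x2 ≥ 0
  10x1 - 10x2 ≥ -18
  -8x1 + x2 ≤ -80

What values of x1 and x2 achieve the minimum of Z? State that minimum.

x1 = 63, x2 = 0, minimum Z = -378

Corner points and Z = -6x1 - 6x2:
  (63, 0) → Z = -378
  (463/41, 424/41) → Z = -5322/41
  (10, 0) → Z = -60

The optimum lies where 2x1 + 10x2 = 126 and x2 = 0.
Solving simultaneously gives x1 = 63, x2 = 0.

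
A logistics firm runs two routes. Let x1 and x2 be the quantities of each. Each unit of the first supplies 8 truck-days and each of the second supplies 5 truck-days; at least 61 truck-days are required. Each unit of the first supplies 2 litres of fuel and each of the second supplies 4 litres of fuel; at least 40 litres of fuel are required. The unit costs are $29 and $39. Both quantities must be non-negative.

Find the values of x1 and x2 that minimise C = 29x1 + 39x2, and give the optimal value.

Vertices and C = 29x1 + 39x2:
  (0, 61/5) → C = 2379/5
  (20, 0) → C = 580
  (2, 9) → C = 409
The feasible region is unbounded (it extends along (0, 1), (1, 0)), but C strictly increases along every unbounded feasible direction, so there is no improving ray and the minimum is attained at a vertex.

The optimum lies where 8x1 + 5x2 = 61 and 2x1 + 4x2 = 40.
Solving simultaneously gives x1 = 2, x2 = 9.

x1 = 2, x2 = 9, minimum C = 409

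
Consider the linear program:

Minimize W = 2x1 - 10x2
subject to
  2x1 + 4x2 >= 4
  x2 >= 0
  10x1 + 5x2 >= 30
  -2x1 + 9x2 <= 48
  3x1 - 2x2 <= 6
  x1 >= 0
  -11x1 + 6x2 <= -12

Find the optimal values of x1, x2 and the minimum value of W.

Extreme points and W = 2x1 - 10x2:
  (18/7, 6/7) → W = -24/7
  (48/23, 42/23) → W = -324/23
  (150/23, 156/23) → W = -1260/23
  (132/29, 184/29) → W = -1576/29

The binding constraints are -2x1 + 9x2 = 48 and 3x1 - 2x2 = 6.
Solving simultaneously gives x1 = 150/23, x2 = 156/23.

x1 = 150/23, x2 = 156/23, minimum W = -1260/23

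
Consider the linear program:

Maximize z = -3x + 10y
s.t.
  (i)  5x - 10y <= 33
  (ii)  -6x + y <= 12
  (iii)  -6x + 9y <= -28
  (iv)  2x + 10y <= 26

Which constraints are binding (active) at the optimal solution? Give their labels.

(iii) and (iv)

Feasible corners and z = -3x + 10y:
  (-17/15, -58/15) → z = -529/15
  (59/7, 32/35) → z = -113/7
  (257/39, 50/39) → z = -271/39

The maximum is at (257/39, 50/39). Substituting into each constraint, equality holds for (iii) and (iv); the remaining constraints have slack.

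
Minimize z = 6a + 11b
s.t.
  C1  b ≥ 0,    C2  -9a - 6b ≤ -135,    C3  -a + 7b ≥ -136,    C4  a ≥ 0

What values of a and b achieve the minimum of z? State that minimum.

a = 15, b = 0, minimum z = 90

Feasible corners and z = 6a + 11b:
  (15, 0) → z = 90
  (136, 0) → z = 816
  (0, 45/2) → z = 495/2
The feasible region is unbounded (it extends along (0, 1), (7, 1)), but z strictly increases along every unbounded feasible direction, so there is no improving ray and the minimum is attained at a vertex.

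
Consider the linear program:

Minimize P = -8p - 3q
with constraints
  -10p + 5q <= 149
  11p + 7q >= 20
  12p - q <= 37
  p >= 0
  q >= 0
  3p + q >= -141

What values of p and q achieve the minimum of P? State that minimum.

Vertices and P = -8p - 3q:
  (167/25, 1079/25) → P = -4573/25
  (0, 149/5) → P = -447/5
  (0, 20/7) → P = -60/7
  (20/11, 0) → P = -160/11
  (37/12, 0) → P = -74/3

At the optimal vertex, -10p + 5q = 149 and 12p - q = 37.
Solving simultaneously gives p = 167/25, q = 1079/25.

p = 167/25, q = 1079/25, minimum P = -4573/25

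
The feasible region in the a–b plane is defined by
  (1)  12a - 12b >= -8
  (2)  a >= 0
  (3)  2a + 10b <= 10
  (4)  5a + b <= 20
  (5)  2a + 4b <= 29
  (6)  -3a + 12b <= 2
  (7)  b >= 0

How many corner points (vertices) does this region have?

Intersecting each pair of boundary lines and keeping only the points that satisfy every inequality leaves:
  (0, 1/6)
  (0, 0)
  (95/24, 5/24)
  (50/27, 17/27)
  (4, 0)

5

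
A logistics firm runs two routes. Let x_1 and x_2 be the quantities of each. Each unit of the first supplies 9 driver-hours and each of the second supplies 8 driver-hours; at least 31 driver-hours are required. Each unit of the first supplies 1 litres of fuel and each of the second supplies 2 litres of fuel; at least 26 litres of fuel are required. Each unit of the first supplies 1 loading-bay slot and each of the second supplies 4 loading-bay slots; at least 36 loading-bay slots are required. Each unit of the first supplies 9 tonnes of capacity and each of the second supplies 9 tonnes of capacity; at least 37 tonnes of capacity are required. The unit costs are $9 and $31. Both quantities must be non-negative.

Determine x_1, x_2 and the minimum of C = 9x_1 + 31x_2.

Corner points and C = 9x_1 + 31x_2:
  (0, 13) → C = 403
  (36, 0) → C = 324
  (16, 5) → C = 299
The feasible region is unbounded (it extends along (0, 1), (1, 0)), but C strictly increases along every unbounded feasible direction, so there is no improving ray and the minimum is attained at a vertex.

At the optimal vertex, x_1 + 2x_2 = 26 and x_1 + 4x_2 = 36.
Solving simultaneously gives x_1 = 16, x_2 = 5.

x_1 = 16, x_2 = 5, minimum C = 299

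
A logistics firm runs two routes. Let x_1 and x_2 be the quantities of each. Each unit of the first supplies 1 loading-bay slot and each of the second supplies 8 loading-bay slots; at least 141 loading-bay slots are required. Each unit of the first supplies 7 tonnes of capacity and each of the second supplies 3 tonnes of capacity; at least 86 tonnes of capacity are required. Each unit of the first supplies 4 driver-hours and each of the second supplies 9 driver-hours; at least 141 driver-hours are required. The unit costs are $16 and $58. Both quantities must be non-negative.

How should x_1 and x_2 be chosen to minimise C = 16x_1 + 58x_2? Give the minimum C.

The feasible region is unbounded (it extends along (0, 1), (1, 0)), but C strictly increases along every unbounded feasible direction, so there is no improving ray and the minimum is attained at a vertex.

At the optimal vertex, x_1 + 8x_2 = 141 and 7x_1 + 3x_2 = 86.
Solving simultaneously gives x_1 = 5, x_2 = 17.

x_1 = 5, x_2 = 17, minimum C = 1066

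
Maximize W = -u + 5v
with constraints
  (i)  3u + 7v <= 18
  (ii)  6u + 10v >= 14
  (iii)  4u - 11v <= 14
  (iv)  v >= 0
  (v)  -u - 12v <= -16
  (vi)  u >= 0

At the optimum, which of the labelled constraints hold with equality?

(i) and (vi)

Vertices and W = -u + 5v:
  (104/29, 30/29) → W = 46/29
  (0, 18/7) → W = 90/7
  (4/31, 41/31) → W = 201/31
  (0, 7/5) → W = 7

The maximum is at (0, 18/7). Substituting into each constraint, equality holds for (i) and (vi); the remaining constraints have slack.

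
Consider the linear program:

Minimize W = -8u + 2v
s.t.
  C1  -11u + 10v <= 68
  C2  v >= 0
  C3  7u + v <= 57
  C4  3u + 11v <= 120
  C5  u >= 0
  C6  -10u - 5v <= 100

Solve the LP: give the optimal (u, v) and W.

Feasible corners and W = -8u + 2v:
  (452/151, 1524/151) → W = -568/151
  (0, 34/5) → W = 68/5
  (57/7, 0) → W = -456/7
  (0, 0) → W = 0
  (507/74, 669/74) → W = -1359/37

The binding constraints are v = 0 and 7u + v = 57.
Solving simultaneously gives u = 57/7, v = 0.

u = 57/7, v = 0, minimum W = -456/7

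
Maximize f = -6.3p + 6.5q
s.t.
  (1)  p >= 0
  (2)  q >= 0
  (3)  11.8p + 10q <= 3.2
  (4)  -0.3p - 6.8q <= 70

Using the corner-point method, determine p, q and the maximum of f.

The optimum lies where p = 0 and 11.8p + 10q = 3.2.
Solving simultaneously gives p = 0, q = 8/25.

p = 0, q = 0.32, maximum f = 2.08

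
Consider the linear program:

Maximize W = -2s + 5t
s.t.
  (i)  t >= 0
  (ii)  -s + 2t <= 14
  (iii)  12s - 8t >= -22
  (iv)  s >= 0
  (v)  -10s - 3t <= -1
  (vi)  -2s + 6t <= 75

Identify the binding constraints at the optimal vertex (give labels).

Vertices and W = -2s + 5t:
  (1/10, 0) → W = -1/5
  (17/4, 73/8) → W = 297/8
  (33, 47/2) → W = 103/2
  (0, 11/4) → W = 55/4
  (0, 1/3) → W = 5/3
The feasible region is unbounded (it extends along (3, 1), (1, 0)), but W strictly decreases along every unbounded feasible direction, so there is no improving ray and the maximum is attained at a vertex.

The maximum is at (33, 47/2). Substituting into each constraint, equality holds for (ii) and (vi); the remaining constraints have slack.

(ii) and (vi)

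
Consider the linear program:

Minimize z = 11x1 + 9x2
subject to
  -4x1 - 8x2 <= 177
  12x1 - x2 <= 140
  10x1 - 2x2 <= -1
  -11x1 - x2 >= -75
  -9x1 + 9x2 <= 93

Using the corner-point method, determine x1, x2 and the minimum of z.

Vertices and z = 11x1 + 9x2:
  (-181/44, -883/44) → z = -4969/22
  (-779/36, -407/36) → z = -3058/9
  (59/24, 307/24) → z = 853/6

The binding constraints are -4x1 - 8x2 = 177 and -9x1 + 9x2 = 93.
Solving simultaneously gives x1 = -779/36, x2 = -407/36.

x1 = -779/36, x2 = -407/36, minimum z = -3058/9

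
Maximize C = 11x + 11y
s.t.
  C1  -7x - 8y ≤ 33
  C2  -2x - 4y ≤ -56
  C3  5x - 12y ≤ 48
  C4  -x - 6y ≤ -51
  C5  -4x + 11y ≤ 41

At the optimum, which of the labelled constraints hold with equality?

Extreme points and C = 11x + 11y:
  (33/2, 23/4) → C = 979/4
  (226/19, 153/19) → C = 4169/19
  (150/7, 69/14) → C = 4059/14
  (1020/7, 397/7) → C = 15587/7

The maximum is at (1020/7, 397/7). Substituting into each constraint, equality holds for C3 and C5; the remaining constraints have slack.

C3 and C5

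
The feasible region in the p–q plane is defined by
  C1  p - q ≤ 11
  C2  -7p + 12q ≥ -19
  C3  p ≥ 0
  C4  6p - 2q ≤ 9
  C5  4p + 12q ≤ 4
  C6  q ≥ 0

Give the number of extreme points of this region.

Intersecting each pair of boundary lines and keeping only the points that satisfy every inequality leaves:
  (0, 1/3)
  (0, 0)
  (1, 0)

3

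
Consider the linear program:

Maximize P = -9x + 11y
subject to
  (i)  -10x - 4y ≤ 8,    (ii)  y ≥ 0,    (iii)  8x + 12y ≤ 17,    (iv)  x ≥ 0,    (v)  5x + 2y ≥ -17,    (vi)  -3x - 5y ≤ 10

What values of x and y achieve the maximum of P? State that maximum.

Feasible corners and P = -9x + 11y:
  (17/8, 0) → P = -153/8
  (0, 0) → P = 0
  (0, 17/12) → P = 187/12

x = 0, y = 17/12, maximum P = 187/12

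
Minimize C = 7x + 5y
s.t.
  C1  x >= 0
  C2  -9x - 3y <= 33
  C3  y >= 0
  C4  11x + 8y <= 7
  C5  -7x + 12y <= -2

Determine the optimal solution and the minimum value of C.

The binding constraints are y = 0 and -7x + 12y = -2.
Solving simultaneously gives x = 2/7, y = 0.

x = 2/7, y = 0, minimum C = 2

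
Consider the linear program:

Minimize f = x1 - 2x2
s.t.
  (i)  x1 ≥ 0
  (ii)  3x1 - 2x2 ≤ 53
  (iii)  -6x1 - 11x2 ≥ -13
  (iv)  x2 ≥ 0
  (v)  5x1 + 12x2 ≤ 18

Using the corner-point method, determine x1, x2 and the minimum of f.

x1 = 0, x2 = 13/11, minimum f = -26/11

Vertices and f = x1 - 2x2:
  (0, 13/11) → f = -26/11
  (0, 0) → f = 0
  (13/6, 0) → f = 13/6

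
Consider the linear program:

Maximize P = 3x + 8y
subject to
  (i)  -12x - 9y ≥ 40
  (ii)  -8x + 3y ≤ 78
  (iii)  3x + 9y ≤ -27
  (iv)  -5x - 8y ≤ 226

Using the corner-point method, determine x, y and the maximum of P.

x = -13/9, y = -68/27, maximum P = -661/27

Extreme points and P = 3x + 8y:
  (-13/9, -68/27) → P = -661/27
  (1714/51, -2512/51) → P = -14954/51
  (-29/3, 2/9) → P = -245/9
  (-1302/79, -1418/79) → P = -15250/79

The binding constraints are -12x - 9y = 40 and 3x + 9y = -27.
Solving simultaneously gives x = -13/9, y = -68/27.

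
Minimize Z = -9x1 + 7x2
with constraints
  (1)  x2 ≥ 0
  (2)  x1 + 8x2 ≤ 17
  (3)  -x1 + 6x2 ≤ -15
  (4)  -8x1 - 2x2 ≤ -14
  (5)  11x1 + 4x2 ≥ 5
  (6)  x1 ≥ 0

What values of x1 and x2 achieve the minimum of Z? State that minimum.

Corner points and Z = -9x1 + 7x2:
  (17, 0) → Z = -153
  (15, 0) → Z = -135
  (111/7, 1/7) → Z = -992/7

x1 = 17, x2 = 0, minimum Z = -153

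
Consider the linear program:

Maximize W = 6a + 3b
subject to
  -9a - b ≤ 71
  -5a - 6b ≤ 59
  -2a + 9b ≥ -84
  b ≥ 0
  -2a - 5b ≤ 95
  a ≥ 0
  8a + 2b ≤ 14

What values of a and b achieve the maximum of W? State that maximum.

The binding constraints are a = 0 and 8a + 2b = 14.
Solving simultaneously gives a = 0, b = 7.

a = 0, b = 7, maximum W = 21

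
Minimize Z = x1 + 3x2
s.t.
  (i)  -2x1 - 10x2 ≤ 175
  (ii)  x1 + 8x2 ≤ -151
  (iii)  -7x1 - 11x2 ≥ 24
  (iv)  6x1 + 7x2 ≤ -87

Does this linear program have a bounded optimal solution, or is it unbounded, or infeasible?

The boundaries -2x1 - 10x2 = 175 and x1 + 8x2 = -151 meet at (55/3, -127/6), but that point violates 6x1 + 7x2 ≤ -87. Every candidate vertex is excluded by some other constraint, so the feasible region is empty.

infeasible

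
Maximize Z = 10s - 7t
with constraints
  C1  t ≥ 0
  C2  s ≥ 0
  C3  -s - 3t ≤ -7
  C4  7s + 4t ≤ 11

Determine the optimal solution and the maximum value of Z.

s = 5/17, t = 38/17, maximum Z = -216/17

The binding constraints are -s - 3t = -7 and 7s + 4t = 11.
Solving simultaneously gives s = 5/17, t = 38/17.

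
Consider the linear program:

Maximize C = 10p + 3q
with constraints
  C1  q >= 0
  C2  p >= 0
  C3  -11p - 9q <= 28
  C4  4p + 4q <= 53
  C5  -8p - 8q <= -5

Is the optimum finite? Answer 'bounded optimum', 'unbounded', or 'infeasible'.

Extreme points and C = 10p + 3q:
  (53/4, 0) → C = 265/2
  (5/8, 0) → C = 25/4
  (0, 53/4) → C = 159/4
  (0, 5/8) → C = 15/8
The feasible region has finitely many vertices and no improving ray; the maximum is 265/2 at (53/4, 0).

bounded optimum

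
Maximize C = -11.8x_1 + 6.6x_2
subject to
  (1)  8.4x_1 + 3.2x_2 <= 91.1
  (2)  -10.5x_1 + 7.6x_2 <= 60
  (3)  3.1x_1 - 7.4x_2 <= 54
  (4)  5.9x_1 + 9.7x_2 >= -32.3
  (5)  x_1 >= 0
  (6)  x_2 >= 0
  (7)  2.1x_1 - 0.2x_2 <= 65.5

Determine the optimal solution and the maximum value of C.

Vertices and C = -11.8x_1 + 6.6x_2:
  (1787/348, 6955/464) → C = 266813/6960
  (911/84, 0) → C = -53749/420
  (0, 150/19) → C = 990/19
  (0, 0) → C = 0

At the optimal vertex, -10.5x_1 + 7.6x_2 = 60 and x_1 = 0.
Solving simultaneously gives x_1 = 0, x_2 = 150/19.

x_1 = 0, x_2 = 150/19, maximum C = 990/19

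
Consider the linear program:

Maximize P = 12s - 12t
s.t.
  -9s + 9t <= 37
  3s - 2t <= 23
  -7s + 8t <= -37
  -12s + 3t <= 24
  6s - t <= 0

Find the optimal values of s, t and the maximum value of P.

Extreme points and P = 12s - 12t:
  (-39/5, -116/5) → P = 924/5
  (-23/9, -46/3) → P = 460/3
  (-101/25, -204/25) → P = 1236/25
  (-37/41, -222/41) → P = 2220/41

The optimum lies where 3s - 2t = 23 and -12s + 3t = 24.
Solving simultaneously gives s = -39/5, t = -116/5.

s = -39/5, t = -116/5, maximum P = 924/5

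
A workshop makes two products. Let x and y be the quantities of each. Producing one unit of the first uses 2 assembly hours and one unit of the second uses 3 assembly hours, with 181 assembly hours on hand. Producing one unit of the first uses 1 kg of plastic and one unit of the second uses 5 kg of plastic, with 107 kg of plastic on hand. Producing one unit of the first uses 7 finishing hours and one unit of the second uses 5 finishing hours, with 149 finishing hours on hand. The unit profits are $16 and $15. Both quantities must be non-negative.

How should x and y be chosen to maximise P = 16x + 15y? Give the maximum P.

x = 7, y = 20, maximum P = 412

Corner points and P = 16x + 15y:
  (0, 0) → P = 0
  (0, 107/5) → P = 321
  (149/7, 0) → P = 2384/7
  (7, 20) → P = 412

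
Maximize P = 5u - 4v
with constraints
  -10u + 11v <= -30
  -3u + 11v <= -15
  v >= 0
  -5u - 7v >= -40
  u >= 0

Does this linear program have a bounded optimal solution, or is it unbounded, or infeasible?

Corner points and P = 5u - 4v:
  (5, 0) → P = 25
  (545/76, 45/76) → P = 2545/76
  (8, 0) → P = 40
The feasible region has finitely many vertices and no improving ray; the maximum is 40 at (8, 0).

bounded optimum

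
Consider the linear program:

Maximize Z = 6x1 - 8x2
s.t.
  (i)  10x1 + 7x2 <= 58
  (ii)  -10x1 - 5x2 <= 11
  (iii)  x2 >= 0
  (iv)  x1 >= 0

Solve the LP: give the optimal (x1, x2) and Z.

At the optimal vertex, 10x1 + 7x2 = 58 and x2 = 0.
Solving simultaneously gives x1 = 29/5, x2 = 0.

x1 = 29/5, x2 = 0, maximum Z = 174/5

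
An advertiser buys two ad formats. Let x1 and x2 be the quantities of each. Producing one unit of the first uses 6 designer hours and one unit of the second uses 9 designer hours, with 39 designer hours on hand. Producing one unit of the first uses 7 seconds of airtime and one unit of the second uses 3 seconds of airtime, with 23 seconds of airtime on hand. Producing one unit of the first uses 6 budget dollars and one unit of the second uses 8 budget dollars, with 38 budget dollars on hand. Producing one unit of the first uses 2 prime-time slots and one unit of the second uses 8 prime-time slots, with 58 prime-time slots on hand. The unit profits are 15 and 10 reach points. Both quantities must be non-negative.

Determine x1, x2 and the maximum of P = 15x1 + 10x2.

x1 = 2, x2 = 3, maximum P = 60

Vertices and P = 15x1 + 10x2:
  (0, 0) → P = 0
  (0, 13/3) → P = 130/3
  (23/7, 0) → P = 345/7
  (2, 3) → P = 60

The optimum lies where 6x1 + 9x2 = 39 and 7x1 + 3x2 = 23.
Solving simultaneously gives x1 = 2, x2 = 3.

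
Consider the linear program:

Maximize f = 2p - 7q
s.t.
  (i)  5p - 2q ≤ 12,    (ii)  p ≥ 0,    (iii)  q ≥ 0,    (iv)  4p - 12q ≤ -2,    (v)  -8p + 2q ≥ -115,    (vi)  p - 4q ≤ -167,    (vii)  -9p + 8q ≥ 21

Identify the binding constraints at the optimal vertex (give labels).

(i) and (vi)

Feasible corners and f = 2p - 7q:
  (103/3, 479/6) → f = -2941/6
  (191/9, 847/18) → f = -5165/18
  (0, 167/4) → f = -1169/4
The feasible region is unbounded (it extends along (0, 1), (1, 4)), but f strictly decreases along every unbounded feasible direction, so there is no improving ray and the maximum is attained at a vertex.

The maximum is at (191/9, 847/18). Substituting into each constraint, equality holds for (i) and (vi); the remaining constraints have slack.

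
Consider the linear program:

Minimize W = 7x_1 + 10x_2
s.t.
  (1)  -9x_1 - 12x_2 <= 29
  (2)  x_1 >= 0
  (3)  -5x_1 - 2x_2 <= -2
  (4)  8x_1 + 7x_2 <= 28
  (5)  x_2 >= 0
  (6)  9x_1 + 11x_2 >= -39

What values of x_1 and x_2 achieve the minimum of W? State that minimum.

Feasible corners and W = 7x_1 + 10x_2:
  (0, 1) → W = 10
  (0, 4) → W = 40
  (2/5, 0) → W = 14/5
  (7/2, 0) → W = 49/2

x_1 = 2/5, x_2 = 0, minimum W = 14/5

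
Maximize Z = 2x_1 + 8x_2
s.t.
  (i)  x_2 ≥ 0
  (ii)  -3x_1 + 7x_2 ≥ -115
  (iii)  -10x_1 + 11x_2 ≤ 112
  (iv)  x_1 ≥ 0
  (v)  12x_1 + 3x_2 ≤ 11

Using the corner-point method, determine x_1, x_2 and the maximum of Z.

Vertices and Z = 2x_1 + 8x_2:
  (0, 0) → Z = 0
  (11/12, 0) → Z = 11/6
  (0, 11/3) → Z = 88/3

The optimum lies where x_1 = 0 and 12x_1 + 3x_2 = 11.
Solving simultaneously gives x_1 = 0, x_2 = 11/3.

x_1 = 0, x_2 = 11/3, maximum Z = 88/3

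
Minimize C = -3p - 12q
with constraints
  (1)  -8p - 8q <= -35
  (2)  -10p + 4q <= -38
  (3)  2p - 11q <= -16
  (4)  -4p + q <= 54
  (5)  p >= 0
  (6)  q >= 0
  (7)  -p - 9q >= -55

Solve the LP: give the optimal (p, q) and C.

The optimum lies where 2p - 11q = -16 and -p - 9q = -55.
Solving simultaneously gives p = 461/29, q = 126/29.

p = 461/29, q = 126/29, minimum C = -2895/29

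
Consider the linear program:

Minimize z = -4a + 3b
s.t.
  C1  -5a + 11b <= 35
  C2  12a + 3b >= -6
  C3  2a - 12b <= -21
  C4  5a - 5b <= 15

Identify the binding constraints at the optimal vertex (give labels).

C1 and C4

Vertices and z = -4a + 3b:
  (-57/49, 130/49) → z = 618/49
  (34/3, 25/3) → z = -61/3
  (-9/10, 8/5) → z = 42/5
  (57/10, 27/10) → z = -147/10

The minimum is at (34/3, 25/3). Substituting into each constraint, equality holds for C1 and C4; the remaining constraints have slack.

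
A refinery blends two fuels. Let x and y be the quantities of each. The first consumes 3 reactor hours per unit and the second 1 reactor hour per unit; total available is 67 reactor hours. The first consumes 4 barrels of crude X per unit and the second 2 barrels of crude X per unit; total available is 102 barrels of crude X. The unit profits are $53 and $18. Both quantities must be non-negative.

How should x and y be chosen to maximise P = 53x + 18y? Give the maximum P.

Extreme points and P = 53x + 18y:
  (0, 0) → P = 0
  (0, 51) → P = 918
  (67/3, 0) → P = 3551/3
  (16, 19) → P = 1190

The binding constraints are 3x + y = 67 and 4x + 2y = 102.
Solving simultaneously gives x = 16, y = 19.

x = 16, y = 19, maximum P = 1190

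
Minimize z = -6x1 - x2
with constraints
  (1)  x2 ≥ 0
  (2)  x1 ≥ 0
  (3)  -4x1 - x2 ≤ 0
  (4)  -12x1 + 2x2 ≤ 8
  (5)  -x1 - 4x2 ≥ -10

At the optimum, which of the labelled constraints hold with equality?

Feasible corners and z = -6x1 - x2:
  (0, 0) → z = 0
  (10, 0) → z = -60
  (0, 5/2) → z = -5/2

The minimum is at (10, 0). Substituting into each constraint, equality holds for (1) and (5); the remaining constraints have slack.

(1) and (5)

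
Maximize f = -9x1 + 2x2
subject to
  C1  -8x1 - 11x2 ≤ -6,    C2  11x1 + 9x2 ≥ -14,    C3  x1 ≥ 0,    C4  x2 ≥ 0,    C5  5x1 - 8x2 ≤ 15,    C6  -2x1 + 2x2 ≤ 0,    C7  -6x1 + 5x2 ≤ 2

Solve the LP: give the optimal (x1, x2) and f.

Feasible corners and f = -9x1 + 2x2:
  (3/4, 0) → f = -27/4
  (6/19, 6/19) → f = -42/19
  (3, 0) → f = -27
The feasible region is unbounded (it extends along (1, 1), (8, 5)), but f strictly decreases along every unbounded feasible direction, so there is no improving ray and the maximum is attained at a vertex.

The binding constraints are -8x1 - 11x2 = -6 and -2x1 + 2x2 = 0.
Solving simultaneously gives x1 = 6/19, x2 = 6/19.

x1 = 6/19, x2 = 6/19, maximum f = -42/19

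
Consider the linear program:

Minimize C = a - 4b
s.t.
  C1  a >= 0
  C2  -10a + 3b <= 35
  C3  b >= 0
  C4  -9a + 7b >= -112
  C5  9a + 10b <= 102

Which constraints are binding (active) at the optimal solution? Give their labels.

Corner points and C = a - 4b:
  (0, 0) → C = 0
  (0, 51/5) → C = -204/5
  (34/3, 0) → C = 34/3

The minimum is at (0, 51/5). Substituting into each constraint, equality holds for C1 and C5; the remaining constraints have slack.

C1 and C5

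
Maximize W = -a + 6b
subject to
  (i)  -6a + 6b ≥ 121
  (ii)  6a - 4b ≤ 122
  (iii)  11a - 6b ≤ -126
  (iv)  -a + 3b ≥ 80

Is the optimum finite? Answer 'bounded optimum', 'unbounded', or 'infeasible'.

unbounded

From the feasible point (34/9, 754/27), moving in the direction (6, 11) keeps every constraint satisfied while W increases without bound.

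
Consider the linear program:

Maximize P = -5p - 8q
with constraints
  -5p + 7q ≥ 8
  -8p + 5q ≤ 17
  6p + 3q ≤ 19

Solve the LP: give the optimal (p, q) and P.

p = -79/31, q = -21/31, maximum P = 563/31

Corner points and P = -5p - 8q:
  (-79/31, -21/31) → P = 563/31
  (109/57, 143/57) → P = -563/19
  (22/27, 127/27) → P = -1126/27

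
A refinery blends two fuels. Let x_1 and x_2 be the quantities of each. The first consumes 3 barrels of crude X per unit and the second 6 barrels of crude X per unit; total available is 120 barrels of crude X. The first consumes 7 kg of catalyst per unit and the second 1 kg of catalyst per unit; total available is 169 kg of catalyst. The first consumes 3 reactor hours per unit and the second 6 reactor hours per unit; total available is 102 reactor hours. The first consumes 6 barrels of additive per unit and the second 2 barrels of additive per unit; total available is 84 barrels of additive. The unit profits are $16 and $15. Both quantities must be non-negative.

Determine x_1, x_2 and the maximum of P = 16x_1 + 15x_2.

Feasible corners and P = 16x_1 + 15x_2:
  (0, 0) → P = 0
  (0, 17) → P = 255
  (14, 0) → P = 224
  (10, 12) → P = 340

The binding constraints are 3x_1 + 6x_2 = 102 and 6x_1 + 2x_2 = 84.
Solving simultaneously gives x_1 = 10, x_2 = 12.

x_1 = 10, x_2 = 12, maximum P = 340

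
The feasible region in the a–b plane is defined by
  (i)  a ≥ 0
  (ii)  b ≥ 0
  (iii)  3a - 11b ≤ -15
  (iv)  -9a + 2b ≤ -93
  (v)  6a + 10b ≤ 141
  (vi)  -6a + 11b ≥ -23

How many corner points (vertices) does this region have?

Pairwise boundary intersections that survive every other constraint:
  (351/31, 138/31)
  (38/3, 53/11)
  (202/17, 237/34)
  (1781/126, 118/21)

4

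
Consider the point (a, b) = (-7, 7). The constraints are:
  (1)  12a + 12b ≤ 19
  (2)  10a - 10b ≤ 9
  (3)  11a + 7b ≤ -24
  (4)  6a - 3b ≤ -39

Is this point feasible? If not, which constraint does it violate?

feasible

(1): 0 ≤ 19 ✓
(2): -140 ≤ 9 ✓
(3): -28 ≤ -24 ✓
(4): -63 ≤ -39 ✓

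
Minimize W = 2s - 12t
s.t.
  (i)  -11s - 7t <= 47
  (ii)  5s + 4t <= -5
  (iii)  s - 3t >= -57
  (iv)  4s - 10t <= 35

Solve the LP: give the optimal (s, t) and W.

s = -243/19, t = 280/19, minimum W = -3846/19

At the optimal vertex, 5s + 4t = -5 and s - 3t = -57.
Solving simultaneously gives s = -243/19, t = 280/19.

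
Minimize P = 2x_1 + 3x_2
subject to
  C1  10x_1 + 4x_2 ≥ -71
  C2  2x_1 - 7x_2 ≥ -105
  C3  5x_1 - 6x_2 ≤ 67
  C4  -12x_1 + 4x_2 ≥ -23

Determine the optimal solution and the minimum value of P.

x_1 = -24/11, x_2 = -541/44, minimum P = -165/4

Vertices and P = 2x_1 + 3x_2:
  (-917/78, 454/39) → P = 445/39
  (-24/11, -541/44) → P = -165/4
  (581/76, 653/38) → P = 1270/19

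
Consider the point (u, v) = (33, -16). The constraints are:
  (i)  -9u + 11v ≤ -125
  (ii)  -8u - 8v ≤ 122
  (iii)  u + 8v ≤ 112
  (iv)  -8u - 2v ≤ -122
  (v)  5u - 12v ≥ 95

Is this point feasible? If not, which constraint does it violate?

feasible

(i): -473 ≤ -125 ✓
(ii): -136 ≤ 122 ✓
(iii): -95 ≤ 112 ✓
(iv): -232 ≤ -122 ✓
(v): 357 ≥ 95 ✓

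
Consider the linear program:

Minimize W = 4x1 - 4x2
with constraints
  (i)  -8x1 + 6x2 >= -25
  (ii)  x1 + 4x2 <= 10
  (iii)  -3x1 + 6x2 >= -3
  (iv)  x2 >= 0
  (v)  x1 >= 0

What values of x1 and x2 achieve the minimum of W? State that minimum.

Corner points and W = 4x1 - 4x2:
  (4, 3/2) → W = 10
  (0, 5/2) → W = -10
  (1, 0) → W = 4
  (0, 0) → W = 0

x1 = 0, x2 = 5/2, minimum W = -10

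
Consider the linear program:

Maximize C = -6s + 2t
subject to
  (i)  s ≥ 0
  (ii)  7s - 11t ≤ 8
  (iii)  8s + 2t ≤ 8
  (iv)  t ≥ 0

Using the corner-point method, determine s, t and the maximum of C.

s = 0, t = 4, maximum C = 8

Corner points and C = -6s + 2t:
  (0, 4) → C = 8
  (0, 0) → C = 0
  (1, 0) → C = -6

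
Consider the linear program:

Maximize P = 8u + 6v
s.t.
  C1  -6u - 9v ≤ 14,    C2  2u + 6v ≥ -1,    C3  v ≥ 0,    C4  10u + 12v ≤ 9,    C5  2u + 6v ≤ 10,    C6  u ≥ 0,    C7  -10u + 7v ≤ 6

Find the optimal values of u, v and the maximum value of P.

u = 9/10, v = 0, maximum P = 36/5

Feasible corners and P = 8u + 6v:
  (9/10, 0) → P = 36/5
  (0, 0) → P = 0
  (0, 3/4) → P = 9/2

The binding constraints are v = 0 and 10u + 12v = 9.
Solving simultaneously gives u = 9/10, v = 0.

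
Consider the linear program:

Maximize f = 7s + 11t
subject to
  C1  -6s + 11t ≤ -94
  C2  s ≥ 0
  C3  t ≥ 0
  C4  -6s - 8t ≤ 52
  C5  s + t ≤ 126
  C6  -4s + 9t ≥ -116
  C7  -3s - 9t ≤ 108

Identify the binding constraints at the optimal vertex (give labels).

C1 and C5

Extreme points and f = 7s + 11t:
  (47/3, 0) → f = 329/3
  (1480/17, 662/17) → f = 17642/17
  (29, 0) → f = 203
  (1250/13, 388/13) → f = 13018/13

The maximum is at (1480/17, 662/17). Substituting into each constraint, equality holds for C1 and C5; the remaining constraints have slack.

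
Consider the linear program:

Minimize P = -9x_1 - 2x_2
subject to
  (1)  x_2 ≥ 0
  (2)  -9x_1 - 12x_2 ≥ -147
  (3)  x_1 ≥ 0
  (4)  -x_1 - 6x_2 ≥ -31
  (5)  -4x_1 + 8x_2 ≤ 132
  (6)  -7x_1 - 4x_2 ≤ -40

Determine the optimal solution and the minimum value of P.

x_1 = 49/3, x_2 = 0, minimum P = -147

Vertices and P = -9x_1 - 2x_2:
  (49/3, 0) → P = -147
  (40/7, 0) → P = -360/7
  (85/7, 22/7) → P = -809/7
  (58/19, 177/38) → P = -699/19

The binding constraints are x_2 = 0 and -9x_1 - 12x_2 = -147.
Solving simultaneously gives x_1 = 49/3, x_2 = 0.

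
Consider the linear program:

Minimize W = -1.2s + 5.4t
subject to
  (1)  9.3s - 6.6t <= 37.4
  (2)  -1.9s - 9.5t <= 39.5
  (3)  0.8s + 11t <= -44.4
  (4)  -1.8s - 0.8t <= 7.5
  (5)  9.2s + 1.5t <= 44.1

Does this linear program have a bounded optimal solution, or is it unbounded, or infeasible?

bounded optimum

Vertices and W = -1.2s + 5.4t:
  (9460/10089, -43841/10089) → W = -413489/16815
  (538/489, -22142/5379) → W = -211114/8965
  (-127/133, -2638/665) → W = -67416/3325
The feasible region has finitely many vertices and no improving ray; the minimum is -413489/16815 at (9460/10089, -43841/10089).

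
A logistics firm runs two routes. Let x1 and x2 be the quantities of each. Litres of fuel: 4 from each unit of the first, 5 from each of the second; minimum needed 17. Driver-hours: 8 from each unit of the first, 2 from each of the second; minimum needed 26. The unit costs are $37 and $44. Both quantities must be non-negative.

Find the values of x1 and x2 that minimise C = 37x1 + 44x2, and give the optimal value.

x1 = 3, x2 = 1, minimum C = 155

Feasible corners and C = 37x1 + 44x2:
  (0, 13) → C = 572
  (17/4, 0) → C = 629/4
  (3, 1) → C = 155
The feasible region is unbounded (it extends along (0, 1), (1, 0)), but C strictly increases along every unbounded feasible direction, so there is no improving ray and the minimum is attained at a vertex.

At the optimal vertex, 4x1 + 5x2 = 17 and 8x1 + 2x2 = 26.
Solving simultaneously gives x1 = 3, x2 = 1.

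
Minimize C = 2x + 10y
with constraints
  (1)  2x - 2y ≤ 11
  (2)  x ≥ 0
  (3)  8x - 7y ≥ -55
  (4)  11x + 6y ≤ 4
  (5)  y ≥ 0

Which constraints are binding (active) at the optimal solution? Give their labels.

Feasible corners and C = 2x + 10y:
  (0, 2/3) → C = 20/3
  (0, 0) → C = 0
  (4/11, 0) → C = 8/11

The minimum is at (0, 0). Substituting into each constraint, equality holds for (2) and (5); the remaining constraints have slack.

(2) and (5)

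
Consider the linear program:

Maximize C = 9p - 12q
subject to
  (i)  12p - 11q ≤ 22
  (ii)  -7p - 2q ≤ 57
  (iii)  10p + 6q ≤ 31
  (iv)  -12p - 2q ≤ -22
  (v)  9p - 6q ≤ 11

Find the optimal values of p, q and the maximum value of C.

Feasible corners and C = 9p - 12q:
  (35/26, 38/13) → C = -597/26
  (42/19, 169/114) → C = 40/19
  (77/45, 11/15) → C = 33/5

p = 77/45, q = 11/15, maximum C = 33/5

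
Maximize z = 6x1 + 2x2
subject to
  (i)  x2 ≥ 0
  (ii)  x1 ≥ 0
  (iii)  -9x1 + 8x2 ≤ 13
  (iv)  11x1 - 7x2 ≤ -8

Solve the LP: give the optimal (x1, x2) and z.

x1 = 27/25, x2 = 71/25, maximum z = 304/25

The optimum lies where -9x1 + 8x2 = 13 and 11x1 - 7x2 = -8.
Solving simultaneously gives x1 = 27/25, x2 = 71/25.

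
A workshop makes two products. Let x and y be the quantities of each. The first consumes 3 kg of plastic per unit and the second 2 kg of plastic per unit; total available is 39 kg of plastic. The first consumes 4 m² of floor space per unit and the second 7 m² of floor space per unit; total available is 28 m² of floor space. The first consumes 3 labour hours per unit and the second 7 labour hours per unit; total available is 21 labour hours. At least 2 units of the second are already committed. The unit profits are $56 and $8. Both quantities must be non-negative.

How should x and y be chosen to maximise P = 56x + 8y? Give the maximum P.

x = 7/3, y = 2, maximum P = 440/3

Vertices and P = 56x + 8y:
  (0, 3) → P = 24
  (0, 2) → P = 16
  (7/3, 2) → P = 440/3

The optimum lies where 3x + 7y = 21 and y = 2.
Solving simultaneously gives x = 7/3, y = 2.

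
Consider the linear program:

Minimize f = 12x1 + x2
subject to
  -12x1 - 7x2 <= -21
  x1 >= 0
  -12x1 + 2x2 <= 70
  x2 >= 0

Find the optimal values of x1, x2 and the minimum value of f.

x1 = 0, x2 = 3, minimum f = 3

Vertices and f = 12x1 + x2:
  (0, 3) → f = 3
  (7/4, 0) → f = 21
  (0, 35) → f = 35
The feasible region is unbounded (it extends along (1, 6), (1, 0)), but f strictly increases along every unbounded feasible direction, so there is no improving ray and the minimum is attained at a vertex.

The binding constraints are -12x1 - 7x2 = -21 and x1 = 0.
Solving simultaneously gives x1 = 0, x2 = 3.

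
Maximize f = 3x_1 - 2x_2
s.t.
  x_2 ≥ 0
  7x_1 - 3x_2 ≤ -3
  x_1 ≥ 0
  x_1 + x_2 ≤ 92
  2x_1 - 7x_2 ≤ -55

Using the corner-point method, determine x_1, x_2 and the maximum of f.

x_1 = 144/43, x_2 = 379/43, maximum f = -326/43

Extreme points and f = 3x_1 - 2x_2:
  (273/10, 647/10) → f = -95/2
  (144/43, 379/43) → f = -326/43
  (0, 92) → f = -184
  (0, 55/7) → f = -110/7

The binding constraints are 7x_1 - 3x_2 = -3 and 2x_1 - 7x_2 = -55.
Solving simultaneously gives x_1 = 144/43, x_2 = 379/43.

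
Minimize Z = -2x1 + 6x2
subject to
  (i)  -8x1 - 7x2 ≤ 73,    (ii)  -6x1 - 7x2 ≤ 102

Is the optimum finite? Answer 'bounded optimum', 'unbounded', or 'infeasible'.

From the feasible point (29/2, -27), moving in the direction (7, -6) keeps every constraint satisfied while Z decreases without bound.

unbounded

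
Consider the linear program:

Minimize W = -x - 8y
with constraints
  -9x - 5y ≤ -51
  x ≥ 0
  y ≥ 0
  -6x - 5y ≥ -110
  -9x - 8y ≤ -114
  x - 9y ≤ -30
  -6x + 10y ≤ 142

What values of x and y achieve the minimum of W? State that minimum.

Extreme points and W = -x - 8y:
  (840/59, 290/59) → W = -3160/59
  (13/3, 84/5) → W = -2081/15
  (786/89, 384/89) → W = -3858/89
  (2/69, 327/23) → W = -7850/69

The optimum lies where -6x - 5y = -110 and -6x + 10y = 142.
Solving simultaneously gives x = 13/3, y = 84/5.

x = 13/3, y = 84/5, minimum W = -2081/15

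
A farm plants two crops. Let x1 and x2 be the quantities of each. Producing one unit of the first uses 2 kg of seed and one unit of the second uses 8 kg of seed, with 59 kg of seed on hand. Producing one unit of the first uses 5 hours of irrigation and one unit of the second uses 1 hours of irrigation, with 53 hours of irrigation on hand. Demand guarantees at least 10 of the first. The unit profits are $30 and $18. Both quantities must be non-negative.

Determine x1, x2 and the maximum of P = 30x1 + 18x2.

x1 = 10, x2 = 3, maximum P = 354

The optimum lies where 5x1 + x2 = 53 and x1 = 10.
Solving simultaneously gives x1 = 10, x2 = 3.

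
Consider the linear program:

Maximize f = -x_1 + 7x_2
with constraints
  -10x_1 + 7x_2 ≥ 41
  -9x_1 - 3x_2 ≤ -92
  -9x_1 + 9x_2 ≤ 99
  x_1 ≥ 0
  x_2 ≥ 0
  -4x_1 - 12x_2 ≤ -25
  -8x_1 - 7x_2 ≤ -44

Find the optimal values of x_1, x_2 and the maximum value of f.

x_1 = 12, x_2 = 23, maximum f = 149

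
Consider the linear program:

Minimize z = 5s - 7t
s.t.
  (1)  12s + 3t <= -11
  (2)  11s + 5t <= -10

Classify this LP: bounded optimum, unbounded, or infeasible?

unbounded

From the feasible point (-25/27, 1/27), moving in the direction (-5, 11) keeps every constraint satisfied while z decreases without bound.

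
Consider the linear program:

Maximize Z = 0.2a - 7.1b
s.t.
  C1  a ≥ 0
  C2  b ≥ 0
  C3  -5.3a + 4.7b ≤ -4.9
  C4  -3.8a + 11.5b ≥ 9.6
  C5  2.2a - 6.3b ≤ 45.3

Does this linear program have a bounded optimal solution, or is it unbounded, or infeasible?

Feasible corners and Z = 0.2a - 7.1b:
  (73/31, 50/31) → Z = -1702/155
  (58143/136, 9663/68) → Z = -62793/68
The feasible region has finitely many vertices and no improving ray; the maximum is -1702/155 at (73/31, 50/31).

bounded optimum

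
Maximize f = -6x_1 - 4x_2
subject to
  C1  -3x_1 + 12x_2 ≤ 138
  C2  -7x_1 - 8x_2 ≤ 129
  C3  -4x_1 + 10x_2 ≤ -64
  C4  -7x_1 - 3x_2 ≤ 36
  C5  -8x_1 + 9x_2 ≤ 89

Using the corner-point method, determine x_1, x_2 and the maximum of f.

x_1 = 99/35, x_2 = -93/5, maximum f = 402/7

Extreme points and f = -6x_1 - 4x_2:
  (358/3, 124/3) → f = -2644/3
  (99/35, -93/5) → f = 402/7
  (-84/41, -296/41) → f = 1688/41
The feasible region is unbounded (it extends along (4, 1), (8, -7)), but f strictly decreases along every unbounded feasible direction, so there is no improving ray and the maximum is attained at a vertex.

The optimum lies where -7x_1 - 8x_2 = 129 and -7x_1 - 3x_2 = 36.
Solving simultaneously gives x_1 = 99/35, x_2 = -93/5.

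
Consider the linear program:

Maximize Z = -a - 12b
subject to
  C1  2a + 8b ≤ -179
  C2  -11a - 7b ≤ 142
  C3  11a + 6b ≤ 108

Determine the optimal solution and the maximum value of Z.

a = 1608/11, b = -250, maximum Z = 31392/11

Extreme points and Z = -a - 12b:
  (117/74, -1685/74) → Z = 20103/74
  (51/2, -115/4) → Z = 639/2
  (1608/11, -250) → Z = 31392/11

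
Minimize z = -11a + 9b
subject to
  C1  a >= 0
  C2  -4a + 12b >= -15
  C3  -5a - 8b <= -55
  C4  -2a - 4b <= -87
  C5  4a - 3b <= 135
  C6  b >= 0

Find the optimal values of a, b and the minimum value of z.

a = 175/4, b = 40/3, minimum z = -1445/4

Vertices and z = -11a + 9b:
  (0, 87/4) → z = 783/4
  (138/5, 159/20) → z = -4641/20
  (175/4, 40/3) → z = -1445/4
The feasible region is unbounded (it extends along (0, 1), (3, 4)), but z strictly increases along every unbounded feasible direction, so there is no improving ray and the minimum is attained at a vertex.

The optimum lies where -4a + 12b = -15 and 4a - 3b = 135.
Solving simultaneously gives a = 175/4, b = 40/3.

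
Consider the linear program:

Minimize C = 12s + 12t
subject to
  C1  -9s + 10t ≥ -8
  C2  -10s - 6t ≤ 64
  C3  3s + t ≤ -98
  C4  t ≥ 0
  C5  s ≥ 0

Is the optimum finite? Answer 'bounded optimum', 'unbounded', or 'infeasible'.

infeasible

The boundaries -9s + 10t = -8 and t = 0 meet at (8/9, 0), but that point violates 3s + t ≤ -98. Every candidate vertex is excluded by some other constraint, so the feasible region is empty.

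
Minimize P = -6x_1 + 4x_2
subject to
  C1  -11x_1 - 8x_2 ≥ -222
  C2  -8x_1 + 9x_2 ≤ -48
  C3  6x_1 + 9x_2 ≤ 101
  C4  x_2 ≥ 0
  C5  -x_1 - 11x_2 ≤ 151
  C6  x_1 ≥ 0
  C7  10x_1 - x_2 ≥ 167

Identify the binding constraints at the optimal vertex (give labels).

Extreme points and P = -6x_1 + 4x_2:
  (101/6, 0) → P = -101
  (401/24, 1/12) → P = -1199/12
  (167/10, 0) → P = -501/5

The minimum is at (101/6, 0). Substituting into each constraint, equality holds for C3 and C4; the remaining constraints have slack.

C3 and C4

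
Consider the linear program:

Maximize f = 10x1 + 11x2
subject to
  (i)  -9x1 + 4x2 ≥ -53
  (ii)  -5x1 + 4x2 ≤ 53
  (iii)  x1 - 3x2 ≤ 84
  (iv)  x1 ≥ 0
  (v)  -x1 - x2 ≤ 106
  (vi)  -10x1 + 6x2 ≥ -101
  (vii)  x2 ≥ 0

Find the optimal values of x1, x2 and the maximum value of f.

Feasible corners and f = 10x1 + 11x2:
  (53/2, 371/8) → f = 6201/8
  (53/9, 0) → f = 530/9
  (0, 53/4) → f = 583/4
  (0, 0) → f = 0

x1 = 53/2, x2 = 371/8, maximum f = 6201/8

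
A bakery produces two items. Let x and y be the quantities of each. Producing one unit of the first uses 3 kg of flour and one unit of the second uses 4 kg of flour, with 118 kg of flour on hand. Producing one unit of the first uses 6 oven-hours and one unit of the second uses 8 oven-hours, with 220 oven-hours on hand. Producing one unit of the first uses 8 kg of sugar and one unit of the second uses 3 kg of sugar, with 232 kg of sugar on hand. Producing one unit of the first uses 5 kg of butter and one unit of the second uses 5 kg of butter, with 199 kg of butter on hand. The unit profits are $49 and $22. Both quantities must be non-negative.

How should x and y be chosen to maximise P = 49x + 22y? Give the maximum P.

Feasible corners and P = 49x + 22y:
  (0, 0) → P = 0
  (0, 55/2) → P = 605
  (29, 0) → P = 1421
  (26, 8) → P = 1450

The optimum lies where 6x + 8y = 220 and 8x + 3y = 232.
Solving simultaneously gives x = 26, y = 8.

x = 26, y = 8, maximum P = 1450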